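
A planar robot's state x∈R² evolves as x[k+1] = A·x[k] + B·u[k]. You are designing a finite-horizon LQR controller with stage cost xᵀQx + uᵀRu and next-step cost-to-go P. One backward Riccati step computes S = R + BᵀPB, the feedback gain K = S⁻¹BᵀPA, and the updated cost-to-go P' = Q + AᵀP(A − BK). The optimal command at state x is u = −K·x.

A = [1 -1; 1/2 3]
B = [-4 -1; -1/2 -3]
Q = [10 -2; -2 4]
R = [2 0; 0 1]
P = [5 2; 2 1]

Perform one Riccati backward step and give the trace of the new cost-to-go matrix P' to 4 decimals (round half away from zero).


14.9526

BᵀP = [-21.0000 -8.5000; -11.0000 -5.0000]
S = R + BᵀPB = [2 0; 0 1] + [88.2500 46.5000; 46.5000 26.0000] = [90.2500 46.5000; 46.5000 27.0000]
BᵀPA = [-25.2500 -4.5000; -13.5000 -4.0000]
K = S⁻¹·BᵀPA = [-0.1967 0.2350; -0.1612 -0.5528]
A−BK = [0.0519 -0.6129; -0.0820 1.4590]
AᵀP(A−BK) = [0.1066 -0.0301; -0.0301 0.8461]
P' = Q + AᵀP(A−BK) = [10.1066 -2.0301; -2.0301 4.8461]
tr(P') = 14.9526


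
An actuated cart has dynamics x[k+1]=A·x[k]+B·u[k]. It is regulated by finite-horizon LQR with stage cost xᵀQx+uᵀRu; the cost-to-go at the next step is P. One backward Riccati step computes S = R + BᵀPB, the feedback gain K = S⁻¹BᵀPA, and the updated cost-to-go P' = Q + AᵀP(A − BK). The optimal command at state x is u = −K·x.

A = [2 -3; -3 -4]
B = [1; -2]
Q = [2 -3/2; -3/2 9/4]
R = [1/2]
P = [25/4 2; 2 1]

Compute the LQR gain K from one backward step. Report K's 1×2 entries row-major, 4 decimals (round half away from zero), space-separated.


BᵀP = [2.2500 0.0000]
S = R + BᵀPB = [1/2] + [2.2500] = [2.7500]
BᵀPA = [4.5000 -6.7500]
K = S⁻¹·BᵀPA = [1.6364 -2.4545]
A−BK = [0.3636 -0.5455; 0.2727 -8.9091]
AᵀP(A−BK) = [2.6364 -12.4545; -12.4545 103.6818]
P' = Q + AᵀP(A−BK) = [4.6364 -13.9545; -13.9545 105.9318]
tr(P') = 110.5682

1.6364 -2.4545


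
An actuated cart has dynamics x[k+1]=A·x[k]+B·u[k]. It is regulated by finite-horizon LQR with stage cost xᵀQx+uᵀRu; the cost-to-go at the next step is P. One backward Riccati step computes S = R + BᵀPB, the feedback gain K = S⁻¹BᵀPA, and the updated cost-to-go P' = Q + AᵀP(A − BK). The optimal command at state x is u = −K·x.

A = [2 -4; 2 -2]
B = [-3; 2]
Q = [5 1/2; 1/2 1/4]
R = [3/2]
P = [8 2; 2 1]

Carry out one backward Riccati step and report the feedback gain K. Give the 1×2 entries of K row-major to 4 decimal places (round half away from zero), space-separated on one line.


BᵀP = [-20.0000 -4.0000]
S = R + BᵀPB = [3/2] + [52.0000] = [53.5000]
BᵀPA = [-48.0000 88.0000]
K = S⁻¹·BᵀPA = [-0.8972 1.6449]
A−BK = [-0.6916 0.9346; 3.7944 -5.2897]
AᵀP(A−BK) = [8.9346 -13.0467; -13.0467 19.2523]
P' = Q + AᵀP(A−BK) = [13.9346 -12.5467; -12.5467 19.5023]
tr(P') = 33.4369

-0.8972 1.6449


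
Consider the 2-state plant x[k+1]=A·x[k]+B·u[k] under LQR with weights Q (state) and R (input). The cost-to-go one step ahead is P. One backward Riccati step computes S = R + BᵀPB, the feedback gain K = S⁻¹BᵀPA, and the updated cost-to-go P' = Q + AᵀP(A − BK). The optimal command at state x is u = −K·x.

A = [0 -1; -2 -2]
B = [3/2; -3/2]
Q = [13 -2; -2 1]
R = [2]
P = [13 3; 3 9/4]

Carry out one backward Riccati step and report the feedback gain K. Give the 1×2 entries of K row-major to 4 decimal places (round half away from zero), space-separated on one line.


-0.0986 -0.7562

BᵀP = [15.0000 1.1250]
S = R + BᵀPB = [2] + [20.8125] = [22.8125]
BᵀPA = [-2.2500 -17.2500]
K = S⁻¹·BᵀPA = [-0.0986 -0.7562]
A−BK = [0.1479 0.1342; -2.1479 -3.1342]
AᵀP(A−BK) = [8.7781 13.2986; 13.2986 20.9562]
P' = Q + AᵀP(A−BK) = [21.7781 11.2986; 11.2986 21.9562]
tr(P') = 43.7342


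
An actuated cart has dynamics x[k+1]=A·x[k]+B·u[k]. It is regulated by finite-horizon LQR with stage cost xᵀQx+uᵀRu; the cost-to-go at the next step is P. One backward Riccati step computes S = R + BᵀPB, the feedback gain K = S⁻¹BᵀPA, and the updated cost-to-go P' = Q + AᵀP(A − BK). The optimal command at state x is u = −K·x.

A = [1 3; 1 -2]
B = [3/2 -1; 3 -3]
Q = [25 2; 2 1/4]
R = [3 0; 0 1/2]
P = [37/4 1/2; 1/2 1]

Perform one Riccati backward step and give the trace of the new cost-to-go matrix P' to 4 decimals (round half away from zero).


65.8893

BᵀP = [15.3750 3.7500; -10.7500 -3.5000]
S = R + BᵀPB = [3 0; 0 1/2] + [34.3125 -26.6250; -26.6250 21.2500] = [37.3125 -26.6250; -26.6250 21.7500]
BᵀPA = [19.1250 38.6250; -14.2500 -25.2500]
K = S⁻¹·BᵀPA = [0.3562 1.6347; -0.2192 0.8402]
A−BK = [0.2466 1.3881; -0.7260 -4.3836]
AᵀP(A−BK) = [1.3151 6.9589; 6.9589 39.3242]
P' = Q + AᵀP(A−BK) = [26.3151 8.9589; 8.9589 39.5742]
tr(P') = 65.8893


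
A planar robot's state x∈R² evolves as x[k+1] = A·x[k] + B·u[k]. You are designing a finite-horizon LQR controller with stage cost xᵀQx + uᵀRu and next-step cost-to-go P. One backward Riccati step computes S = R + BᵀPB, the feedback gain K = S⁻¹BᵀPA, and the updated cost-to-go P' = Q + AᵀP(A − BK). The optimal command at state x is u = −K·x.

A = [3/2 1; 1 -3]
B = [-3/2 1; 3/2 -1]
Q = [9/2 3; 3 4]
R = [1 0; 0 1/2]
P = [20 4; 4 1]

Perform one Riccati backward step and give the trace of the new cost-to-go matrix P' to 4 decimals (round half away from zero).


12.7178

BᵀP = [-24.0000 -4.5000; 16.0000 3.0000]
S = R + BᵀPB = [1 0; 0 1/2] + [29.2500 -19.5000; -19.5000 13.0000] = [30.2500 -19.5000; -19.5000 13.5000]
BᵀPA = [-40.5000 -10.5000; 27.0000 7.0000]
K = S⁻¹·BᵀPA = [-0.7200 -0.1867; 0.9600 0.2489]
A−BK = [-0.5400 0.4711; 3.0400 -2.4711]
AᵀP(A−BK) = [2.9200 -1.2800; -1.2800 1.2978]
P' = Q + AᵀP(A−BK) = [7.4200 1.7200; 1.7200 5.2978]
tr(P') = 12.7178


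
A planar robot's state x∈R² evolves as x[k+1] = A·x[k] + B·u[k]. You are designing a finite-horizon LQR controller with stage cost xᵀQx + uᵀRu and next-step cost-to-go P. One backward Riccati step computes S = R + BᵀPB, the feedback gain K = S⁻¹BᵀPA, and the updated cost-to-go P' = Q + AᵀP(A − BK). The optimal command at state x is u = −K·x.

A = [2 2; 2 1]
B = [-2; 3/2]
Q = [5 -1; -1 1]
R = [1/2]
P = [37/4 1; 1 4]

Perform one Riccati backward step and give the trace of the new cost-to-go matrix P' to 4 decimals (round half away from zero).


73.0864

BᵀP = [-17.0000 4.0000]
S = R + BᵀPB = [1/2] + [40.0000] = [40.5000]
BᵀPA = [-26.0000 -30.0000]
K = S⁻¹·BᵀPA = [-0.6420 -0.7407]
A−BK = [0.7160 0.5185; 2.9630 2.1111]
AᵀP(A−BK) = [44.3086 31.7407; 31.7407 22.7778]
P' = Q + AᵀP(A−BK) = [49.3086 30.7407; 30.7407 23.7778]
tr(P') = 73.0864


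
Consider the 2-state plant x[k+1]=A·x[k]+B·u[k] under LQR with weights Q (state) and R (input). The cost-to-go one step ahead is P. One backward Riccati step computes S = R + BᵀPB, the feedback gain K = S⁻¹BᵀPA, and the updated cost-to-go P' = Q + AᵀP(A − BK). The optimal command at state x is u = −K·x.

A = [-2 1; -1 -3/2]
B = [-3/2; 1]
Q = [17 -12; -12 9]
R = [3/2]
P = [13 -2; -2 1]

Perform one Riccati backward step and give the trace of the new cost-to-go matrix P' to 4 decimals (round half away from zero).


BᵀP = [-21.5000 4.0000]
S = R + BᵀPB = [3/2] + [36.2500] = [37.7500]
BᵀPA = [39.0000 -27.5000]
K = S⁻¹·BᵀPA = [1.0331 -0.7285]
A−BK = [-0.4503 -0.0927; -2.0331 -0.7715]
AᵀP(A−BK) = [4.7086 -0.0894; -0.0894 1.2169]
P' = Q + AᵀP(A−BK) = [21.7086 -12.0894; -12.0894 10.2169]
tr(P') = 31.9255

31.9255


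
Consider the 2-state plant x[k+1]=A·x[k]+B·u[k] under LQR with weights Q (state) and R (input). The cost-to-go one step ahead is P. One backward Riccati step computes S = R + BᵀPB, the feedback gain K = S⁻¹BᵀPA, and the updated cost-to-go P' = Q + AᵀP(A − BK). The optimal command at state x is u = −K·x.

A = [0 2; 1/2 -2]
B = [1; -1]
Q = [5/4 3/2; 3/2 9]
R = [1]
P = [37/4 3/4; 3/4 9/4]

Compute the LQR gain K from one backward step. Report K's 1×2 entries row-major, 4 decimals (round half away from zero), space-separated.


BᵀP = [8.5000 -1.5000]
S = R + BᵀPB = [1] + [10.0000] = [11.0000]
BᵀPA = [-0.7500 20.0000]
K = S⁻¹·BᵀPA = [-0.0682 1.8182]
A−BK = [0.0682 0.1818; 0.4318 -0.1818]
AᵀP(A−BK) = [0.5114 -0.1364; -0.1364 3.6364]
P' = Q + AᵀP(A−BK) = [1.7614 1.3636; 1.3636 12.6364]
tr(P') = 14.3977

-0.0682 1.8182


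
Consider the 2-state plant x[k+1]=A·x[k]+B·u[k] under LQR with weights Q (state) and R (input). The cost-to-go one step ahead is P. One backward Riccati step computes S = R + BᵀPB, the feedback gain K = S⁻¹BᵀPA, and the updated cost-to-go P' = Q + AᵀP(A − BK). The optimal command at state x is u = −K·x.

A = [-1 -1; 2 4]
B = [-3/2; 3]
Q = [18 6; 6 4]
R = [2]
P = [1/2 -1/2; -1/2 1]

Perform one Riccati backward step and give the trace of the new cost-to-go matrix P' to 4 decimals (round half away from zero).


BᵀP = [-2.2500 3.7500]
S = R + BᵀPB = [2] + [14.6250] = [16.6250]
BᵀPA = [9.7500 17.2500]
K = S⁻¹·BᵀPA = [0.5865 1.0376]
A−BK = [-0.1203 0.5564; 0.2406 0.8872]
AᵀP(A−BK) = [0.7820 1.3835; 1.3835 2.6015]
P' = Q + AᵀP(A−BK) = [18.7820 7.3835; 7.3835 6.6015]
tr(P') = 25.3835

25.3835


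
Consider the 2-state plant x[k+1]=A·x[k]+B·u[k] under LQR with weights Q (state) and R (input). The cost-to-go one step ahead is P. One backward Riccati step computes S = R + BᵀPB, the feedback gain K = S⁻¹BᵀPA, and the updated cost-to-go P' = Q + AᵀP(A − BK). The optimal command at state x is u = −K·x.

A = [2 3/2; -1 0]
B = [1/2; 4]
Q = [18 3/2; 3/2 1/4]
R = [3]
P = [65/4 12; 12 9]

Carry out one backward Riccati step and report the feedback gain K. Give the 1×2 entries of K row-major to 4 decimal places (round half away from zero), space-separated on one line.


0.3529 0.4229

BᵀP = [56.1250 42.0000]
S = R + BᵀPB = [3] + [196.0625] = [199.0625]
BᵀPA = [70.2500 84.1875]
K = S⁻¹·BᵀPA = [0.3529 0.4229]
A−BK = [1.8235 1.2885; -2.4116 -1.6917]
AᵀP(A−BK) = [1.2085 1.0399; 1.0399 0.9579]
P' = Q + AᵀP(A−BK) = [19.2085 2.5399; 2.5399 1.2079]
tr(P') = 20.4164


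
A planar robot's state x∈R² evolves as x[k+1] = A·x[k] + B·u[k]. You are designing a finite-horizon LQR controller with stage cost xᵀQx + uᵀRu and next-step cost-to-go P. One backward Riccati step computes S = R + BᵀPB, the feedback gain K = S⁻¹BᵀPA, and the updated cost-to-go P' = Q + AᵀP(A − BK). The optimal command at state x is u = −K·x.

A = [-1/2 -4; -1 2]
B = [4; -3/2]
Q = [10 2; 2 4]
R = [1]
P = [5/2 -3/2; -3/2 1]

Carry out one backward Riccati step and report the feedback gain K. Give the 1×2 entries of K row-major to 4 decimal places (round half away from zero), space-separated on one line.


BᵀP = [12.2500 -7.5000]
S = R + BᵀPB = [1] + [60.2500] = [61.2500]
BᵀPA = [1.3750 -64.0000]
K = S⁻¹·BᵀPA = [0.0224 -1.0449]
A−BK = [-0.5898 0.1796; -0.9663 0.4327]
AᵀP(A−BK) = [0.0941 -0.0633; -0.0633 1.1265]
P' = Q + AᵀP(A−BK) = [10.0941 1.9367; 1.9367 5.1265]
tr(P') = 15.2207

0.0224 -1.0449


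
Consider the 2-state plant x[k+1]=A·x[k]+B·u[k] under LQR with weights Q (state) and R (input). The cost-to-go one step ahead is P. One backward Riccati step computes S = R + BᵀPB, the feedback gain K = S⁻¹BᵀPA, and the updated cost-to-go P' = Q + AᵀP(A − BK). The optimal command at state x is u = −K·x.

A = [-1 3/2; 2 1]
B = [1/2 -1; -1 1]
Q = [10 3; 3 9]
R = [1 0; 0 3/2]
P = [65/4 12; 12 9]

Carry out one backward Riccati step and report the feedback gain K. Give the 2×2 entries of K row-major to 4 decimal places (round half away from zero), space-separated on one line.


-0.8790 -3.2675 -0.3567 -2.3694

BᵀP = [-3.8750 -3.0000; -4.2500 -3.0000]
S = R + BᵀPB = [1 0; 0 3/2] + [1.0625 0.8750; 0.8750 1.2500] = [2.0625 0.8750; 0.8750 2.7500]
BᵀPA = [-2.1250 -8.8125; -1.7500 -9.3750]
K = S⁻¹·BᵀPA = [-0.8790 -3.2675; -0.3567 -2.3694]
A−BK = [-0.9172 0.7643; 1.4777 0.1019]
AᵀP(A−BK) = [1.7580 6.5350; 6.5350 30.5541]
P' = Q + AᵀP(A−BK) = [11.7580 9.5350; 9.5350 39.5541]
tr(P') = 51.3121


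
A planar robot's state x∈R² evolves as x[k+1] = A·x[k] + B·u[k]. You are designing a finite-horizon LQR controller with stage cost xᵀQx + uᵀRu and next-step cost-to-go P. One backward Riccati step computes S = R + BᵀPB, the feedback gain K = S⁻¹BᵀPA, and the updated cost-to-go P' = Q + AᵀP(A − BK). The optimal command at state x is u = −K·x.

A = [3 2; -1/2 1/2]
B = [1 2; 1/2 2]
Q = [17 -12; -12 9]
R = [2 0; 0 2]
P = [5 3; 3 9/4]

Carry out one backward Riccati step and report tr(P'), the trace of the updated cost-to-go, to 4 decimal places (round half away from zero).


BᵀP = [6.5000 4.1250; 16.0000 10.5000]
S = R + BᵀPB = [2 0; 0 2] + [8.5625 21.2500; 21.2500 53.0000] = [10.5625 21.2500; 21.2500 55.0000]
BᵀPA = [17.4375 15.0625; 42.7500 37.2500]
K = S⁻¹·BᵀPA = [0.3913 0.2850; 0.6261 0.5671]
A−BK = [1.3565 0.5807; -1.9478 -0.7768]
AᵀP(A−BK) = [2.9739 1.7217; 1.7217 1.1430]
P' = Q + AᵀP(A−BK) = [19.9739 -10.2783; -10.2783 10.1430]
tr(P') = 30.1169

30.1169


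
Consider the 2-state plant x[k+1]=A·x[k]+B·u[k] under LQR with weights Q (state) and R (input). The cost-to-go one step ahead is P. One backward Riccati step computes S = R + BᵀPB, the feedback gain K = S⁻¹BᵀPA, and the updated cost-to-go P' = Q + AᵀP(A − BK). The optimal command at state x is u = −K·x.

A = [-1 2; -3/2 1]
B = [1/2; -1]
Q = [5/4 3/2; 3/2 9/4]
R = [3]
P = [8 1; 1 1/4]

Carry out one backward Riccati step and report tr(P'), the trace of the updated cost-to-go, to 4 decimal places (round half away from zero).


BᵀP = [3.0000 0.2500]
S = R + BᵀPB = [3] + [1.2500] = [4.2500]
BᵀPA = [-3.3750 6.2500]
K = S⁻¹·BᵀPA = [-0.7941 1.4706]
A−BK = [-0.6029 1.2647; -2.2941 2.4706]
AᵀP(A−BK) = [8.8824 -15.4118; -15.4118 27.0588]
P' = Q + AᵀP(A−BK) = [10.1324 -13.9118; -13.9118 29.3088]
tr(P') = 39.4412

39.4412


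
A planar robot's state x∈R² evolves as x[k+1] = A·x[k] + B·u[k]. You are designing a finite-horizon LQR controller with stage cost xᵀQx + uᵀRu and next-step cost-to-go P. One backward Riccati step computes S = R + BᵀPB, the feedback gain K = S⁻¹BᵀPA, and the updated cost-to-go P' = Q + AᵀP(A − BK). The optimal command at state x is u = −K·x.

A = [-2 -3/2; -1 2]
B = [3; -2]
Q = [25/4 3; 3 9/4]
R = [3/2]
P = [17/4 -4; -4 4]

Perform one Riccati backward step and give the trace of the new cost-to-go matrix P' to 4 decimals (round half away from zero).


BᵀP = [20.7500 -20.0000]
S = R + BᵀPB = [3/2] + [102.2500] = [103.7500]
BᵀPA = [-21.5000 -71.1250]
K = S⁻¹·BᵀPA = [-0.2072 -0.6855]
A−BK = [-1.3783 0.5566; -1.4145 0.6289]
AᵀP(A−BK) = [0.5446 0.0108; 0.0108 0.8033]
P' = Q + AᵀP(A−BK) = [6.7946 3.0108; 3.0108 3.0533]
tr(P') = 9.8479

9.8479


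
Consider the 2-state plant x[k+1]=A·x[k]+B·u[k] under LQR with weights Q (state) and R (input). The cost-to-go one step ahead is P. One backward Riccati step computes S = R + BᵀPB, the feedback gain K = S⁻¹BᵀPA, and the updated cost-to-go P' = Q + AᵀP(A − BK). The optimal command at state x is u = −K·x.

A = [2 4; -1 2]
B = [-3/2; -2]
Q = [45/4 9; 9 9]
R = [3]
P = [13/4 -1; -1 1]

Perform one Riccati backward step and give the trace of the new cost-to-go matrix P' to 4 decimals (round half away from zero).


56.1372

BᵀP = [-2.8750 -0.5000]
S = R + BᵀPB = [3] + [5.3125] = [8.3125]
BᵀPA = [-5.2500 -12.5000]
K = S⁻¹·BᵀPA = [-0.6316 -1.5038]
A−BK = [1.0526 1.7444; -2.2632 -1.0075]
AᵀP(A−BK) = [14.6842 16.1053; 16.1053 21.2030]
P' = Q + AᵀP(A−BK) = [25.9342 25.1053; 25.1053 30.2030]
tr(P') = 56.1372


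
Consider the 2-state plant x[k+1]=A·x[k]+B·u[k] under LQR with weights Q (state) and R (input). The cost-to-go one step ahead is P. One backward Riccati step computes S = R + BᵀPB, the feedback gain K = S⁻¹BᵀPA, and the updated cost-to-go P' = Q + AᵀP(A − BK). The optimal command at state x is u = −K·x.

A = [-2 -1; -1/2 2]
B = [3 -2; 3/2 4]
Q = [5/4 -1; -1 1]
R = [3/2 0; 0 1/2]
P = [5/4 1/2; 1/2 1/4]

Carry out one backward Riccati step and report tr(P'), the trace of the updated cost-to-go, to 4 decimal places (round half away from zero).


BᵀP = [4.5000 1.8750; -0.5000 0.0000]
S = R + BᵀPB = [3/2 0; 0 1/2] + [16.3125 -1.5000; -1.5000 1.0000] = [17.8125 -1.5000; -1.5000 1.5000]
BᵀPA = [-9.9375 -0.7500; 1.0000 0.5000]
K = S⁻¹·BᵀPA = [-0.5479 -0.0153; 0.1188 0.3180]
A−BK = [-0.1188 -0.3180; -0.1533 0.7510]
AᵀP(A−BK) = [0.4990 0.0297; 0.0297 0.0795]
P' = Q + AᵀP(A−BK) = [1.7490 -0.9703; -0.9703 1.0795]
tr(P') = 2.8285

2.8285


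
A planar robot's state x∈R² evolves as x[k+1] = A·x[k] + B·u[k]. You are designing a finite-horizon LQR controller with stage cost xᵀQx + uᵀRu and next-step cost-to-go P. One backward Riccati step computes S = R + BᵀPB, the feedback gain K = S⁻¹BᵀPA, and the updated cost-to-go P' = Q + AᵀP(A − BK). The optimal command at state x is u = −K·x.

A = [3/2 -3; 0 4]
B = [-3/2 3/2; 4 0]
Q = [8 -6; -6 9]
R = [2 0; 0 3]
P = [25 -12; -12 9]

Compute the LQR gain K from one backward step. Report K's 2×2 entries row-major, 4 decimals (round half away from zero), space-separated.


-0.0946 1.0655 0.7446 -0.8077

BᵀP = [-85.5000 54.0000; 37.5000 -18.0000]
S = R + BᵀPB = [2 0; 0 3] + [344.2500 -128.2500; -128.2500 56.2500] = [346.2500 -128.2500; -128.2500 59.2500]
BᵀPA = [-128.2500 472.5000; 56.2500 -184.5000]
K = S⁻¹·BᵀPA = [-0.0946 1.0655; 0.7446 -0.8077]
A−BK = [0.2412 -0.1903; 0.3784 -0.2618]
AᵀP(A−BK) = [2.2338 -2.4230; -2.4230 4.5539]
P' = Q + AᵀP(A−BK) = [10.2338 -8.4230; -8.4230 13.5539]
tr(P') = 23.7878


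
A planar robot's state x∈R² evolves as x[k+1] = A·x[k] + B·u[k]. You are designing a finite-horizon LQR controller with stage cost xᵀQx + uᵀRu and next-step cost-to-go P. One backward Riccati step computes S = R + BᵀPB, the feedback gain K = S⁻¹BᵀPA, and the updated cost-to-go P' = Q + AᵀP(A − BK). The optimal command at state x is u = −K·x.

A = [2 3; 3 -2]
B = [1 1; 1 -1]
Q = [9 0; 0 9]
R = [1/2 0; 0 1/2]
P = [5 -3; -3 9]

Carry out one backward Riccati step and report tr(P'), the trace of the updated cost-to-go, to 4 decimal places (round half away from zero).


24.2022

BᵀP = [2.0000 6.0000; 8.0000 -12.0000]
S = R + BᵀPB = [1/2 0; 0 1/2] + [8.0000 -4.0000; -4.0000 20.0000] = [8.5000 -4.0000; -4.0000 20.5000]
BᵀPA = [22.0000 -6.0000; -20.0000 48.0000]
K = S⁻¹·BᵀPA = [2.3444 0.4360; -0.5182 2.4265]
A−BK = [0.1738 0.1374; 0.1374 -0.0095]
AᵀP(A−BK) = [3.0600 -0.0616; -0.0616 3.1422]
P' = Q + AᵀP(A−BK) = [12.0600 -0.0616; -0.0616 12.1422]
tr(P') = 24.2022


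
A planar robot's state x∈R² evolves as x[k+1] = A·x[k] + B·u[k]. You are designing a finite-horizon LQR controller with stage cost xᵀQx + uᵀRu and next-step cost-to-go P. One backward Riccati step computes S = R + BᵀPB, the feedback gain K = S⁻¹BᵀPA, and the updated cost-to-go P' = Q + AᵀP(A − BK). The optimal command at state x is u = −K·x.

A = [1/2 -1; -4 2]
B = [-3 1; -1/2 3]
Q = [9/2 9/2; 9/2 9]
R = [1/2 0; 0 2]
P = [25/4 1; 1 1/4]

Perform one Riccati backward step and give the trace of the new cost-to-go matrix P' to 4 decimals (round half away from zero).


BᵀP = [-19.2500 -3.1250; 9.2500 1.7500]
S = R + BᵀPB = [1/2 0; 0 2] + [59.3125 -28.6250; -28.6250 14.5000] = [59.8125 -28.6250; -28.6250 16.5000]
BᵀPA = [2.8750 13.0000; -2.3750 -5.7500]
K = S⁻¹·BᵀPA = [-0.1227 0.2979; -0.3567 0.1684]
A−BK = [0.4888 -0.2746; -2.9911 1.6439]
AᵀP(A−BK) = [1.0679 -0.5817; -0.5817 0.3451]
P' = Q + AᵀP(A−BK) = [5.5679 3.9183; 3.9183 9.3451]
tr(P') = 14.9130

14.9130


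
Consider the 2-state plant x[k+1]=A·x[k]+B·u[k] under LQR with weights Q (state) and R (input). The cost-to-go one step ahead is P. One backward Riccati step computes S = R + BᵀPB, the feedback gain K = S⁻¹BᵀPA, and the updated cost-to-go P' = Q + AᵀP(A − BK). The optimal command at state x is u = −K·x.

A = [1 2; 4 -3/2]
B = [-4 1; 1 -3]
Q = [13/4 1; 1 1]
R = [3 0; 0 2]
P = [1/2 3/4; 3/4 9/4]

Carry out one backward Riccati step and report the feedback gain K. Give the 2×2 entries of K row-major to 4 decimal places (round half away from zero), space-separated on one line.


-0.3946 -0.2330 -1.3893 0.3141

BᵀP = [-1.2500 -0.7500; -1.7500 -6.0000]
S = R + BᵀPB = [3 0; 0 2] + [4.2500 1.0000; 1.0000 16.2500] = [7.2500 1.0000; 1.0000 18.2500]
BᵀPA = [-4.2500 -1.3750; -25.7500 5.5000]
K = S⁻¹·BᵀPA = [-0.3946 -0.2330; -1.3893 0.3141]
A−BK = [0.8110 0.7539; 0.2266 -0.3246]
AᵀP(A−BK) = [5.0476 -0.5262; -0.5262 0.5144]
P' = Q + AᵀP(A−BK) = [8.2976 0.4738; 0.4738 1.5144]
tr(P') = 9.8120


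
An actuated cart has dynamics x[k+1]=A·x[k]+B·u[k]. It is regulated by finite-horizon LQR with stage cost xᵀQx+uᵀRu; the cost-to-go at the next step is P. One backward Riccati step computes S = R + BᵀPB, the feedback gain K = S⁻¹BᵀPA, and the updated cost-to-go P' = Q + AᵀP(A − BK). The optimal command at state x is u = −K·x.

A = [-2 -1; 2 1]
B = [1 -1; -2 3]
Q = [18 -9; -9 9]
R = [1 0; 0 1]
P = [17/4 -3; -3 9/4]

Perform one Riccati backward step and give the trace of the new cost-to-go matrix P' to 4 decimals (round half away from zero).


BᵀP = [10.2500 -7.5000; -13.2500 9.7500]
S = R + BᵀPB = [1 0; 0 1] + [25.2500 -32.7500; -32.7500 42.5000] = [26.2500 -32.7500; -32.7500 43.5000]
BᵀPA = [-35.5000 -17.7500; 46.0000 23.0000]
K = S⁻¹·BᵀPA = [-0.5446 -0.2723; 0.6474 0.3237]
A−BK = [-0.8079 -0.4040; -1.0316 -0.5158]
AᵀP(A−BK) = [0.8837 0.4418; 0.4418 0.2209]
P' = Q + AᵀP(A−BK) = [18.8837 -8.5582; -8.5582 9.2209]
tr(P') = 28.1046

28.1046


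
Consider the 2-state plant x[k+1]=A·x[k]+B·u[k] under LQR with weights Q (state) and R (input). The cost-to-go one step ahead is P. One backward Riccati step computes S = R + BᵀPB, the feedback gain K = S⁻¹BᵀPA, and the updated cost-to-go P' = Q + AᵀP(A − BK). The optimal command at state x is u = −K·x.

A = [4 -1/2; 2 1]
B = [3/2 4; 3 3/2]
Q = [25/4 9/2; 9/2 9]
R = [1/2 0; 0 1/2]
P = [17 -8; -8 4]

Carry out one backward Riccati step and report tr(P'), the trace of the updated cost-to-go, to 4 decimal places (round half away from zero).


BᵀP = [1.5000 0.0000; 56.0000 -26.0000]
S = R + BᵀPB = [1/2 0; 0 1/2] + [2.2500 6.0000; 6.0000 185.0000] = [2.7500 6.0000; 6.0000 185.5000]
BᵀPA = [6.0000 -0.7500; 172.0000 -54.0000]
K = S⁻¹·BᵀPA = [0.1708 0.3899; 0.9217 -0.3037]
A−BK = [0.0569 0.1300; 0.1049 0.2858]
AᵀP(A−BK) = [0.4429 -0.1002; -0.1002 0.1417]
P' = Q + AᵀP(A−BK) = [6.6929 4.3998; 4.3998 9.1417]
tr(P') = 15.8346

15.8346


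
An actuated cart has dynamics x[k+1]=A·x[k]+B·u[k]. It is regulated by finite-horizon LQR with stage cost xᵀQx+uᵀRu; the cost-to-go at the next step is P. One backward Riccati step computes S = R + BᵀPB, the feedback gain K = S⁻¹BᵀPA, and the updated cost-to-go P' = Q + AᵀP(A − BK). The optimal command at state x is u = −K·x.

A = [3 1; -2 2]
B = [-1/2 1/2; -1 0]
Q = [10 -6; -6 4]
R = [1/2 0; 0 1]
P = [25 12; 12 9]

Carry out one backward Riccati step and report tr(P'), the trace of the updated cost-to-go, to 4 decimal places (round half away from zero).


43.1443

BᵀP = [-24.5000 -15.0000; 12.5000 6.0000]
S = R + BᵀPB = [1/2 0; 0 1] + [27.2500 -12.2500; -12.2500 6.2500] = [27.7500 -12.2500; -12.2500 7.2500]
BᵀPA = [-43.5000 -54.5000; 25.5000 24.5000]
K = S⁻¹·BᵀPA = [-0.0587 -1.8582; 3.4181 0.2396]
A−BK = [1.2616 -0.0489; -2.0587 0.1418]
AᵀP(A−BK) = [27.2861 0.0587; 0.0587 1.8582]
P' = Q + AᵀP(A−BK) = [37.2861 -5.9413; -5.9413 5.8582]
tr(P') = 43.1443


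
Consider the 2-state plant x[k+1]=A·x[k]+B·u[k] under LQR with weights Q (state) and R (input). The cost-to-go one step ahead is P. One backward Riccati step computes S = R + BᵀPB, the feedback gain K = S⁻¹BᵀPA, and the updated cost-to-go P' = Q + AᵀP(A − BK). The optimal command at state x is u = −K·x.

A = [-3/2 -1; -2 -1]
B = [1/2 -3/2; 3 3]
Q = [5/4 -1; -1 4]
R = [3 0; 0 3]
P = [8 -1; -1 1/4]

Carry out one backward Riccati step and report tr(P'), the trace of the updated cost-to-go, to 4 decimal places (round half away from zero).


BᵀP = [1.0000 0.2500; -15.0000 2.2500]
S = R + BᵀPB = [3 0; 0 3] + [1.2500 -0.7500; -0.7500 29.2500] = [4.2500 -0.7500; -0.7500 32.2500]
BᵀPA = [-2.0000 -1.2500; 18.0000 12.7500]
K = S⁻¹·BᵀPA = [-0.3736 -0.2253; 0.5495 0.3901]
A−BK = [-0.4890 -0.3022; -2.5275 -1.4945]
AᵀP(A−BK) = [2.3626 1.5275; 1.5275 0.9945]
P' = Q + AᵀP(A−BK) = [3.6126 0.5275; 0.5275 4.9945]
tr(P') = 8.6071

8.6071


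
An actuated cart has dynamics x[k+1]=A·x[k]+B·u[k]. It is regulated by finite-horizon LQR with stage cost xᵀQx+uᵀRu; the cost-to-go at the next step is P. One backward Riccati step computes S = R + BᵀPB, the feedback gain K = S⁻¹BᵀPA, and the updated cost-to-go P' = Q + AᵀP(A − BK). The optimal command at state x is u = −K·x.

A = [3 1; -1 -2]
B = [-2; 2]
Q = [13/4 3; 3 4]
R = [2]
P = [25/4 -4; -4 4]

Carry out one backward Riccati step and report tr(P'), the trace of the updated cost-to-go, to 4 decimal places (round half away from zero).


12.9167

BᵀP = [-20.5000 16.0000]
S = R + BᵀPB = [2] + [73.0000] = [75.0000]
BᵀPA = [-77.5000 -52.5000]
K = S⁻¹·BᵀPA = [-1.0333 -0.7000]
A−BK = [0.9333 -0.4000; 1.0667 -0.6000]
AᵀP(A−BK) = [4.1667 0.5000; 0.5000 1.5000]
P' = Q + AᵀP(A−BK) = [7.4167 3.5000; 3.5000 5.5000]
tr(P') = 12.9167


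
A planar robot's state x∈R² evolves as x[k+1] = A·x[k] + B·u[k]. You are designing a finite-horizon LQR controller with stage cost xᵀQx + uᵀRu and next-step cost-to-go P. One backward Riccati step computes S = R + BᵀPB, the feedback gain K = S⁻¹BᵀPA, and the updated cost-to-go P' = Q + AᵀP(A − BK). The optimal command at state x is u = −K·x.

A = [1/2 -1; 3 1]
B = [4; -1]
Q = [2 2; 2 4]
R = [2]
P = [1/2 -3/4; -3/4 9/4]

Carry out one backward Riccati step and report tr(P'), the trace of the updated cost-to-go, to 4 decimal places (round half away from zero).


13.5454

BᵀP = [2.7500 -5.2500]
S = R + BᵀPB = [2] + [16.2500] = [18.2500]
BᵀPA = [-14.3750 -8.0000]
K = S⁻¹·BᵀPA = [-0.7877 -0.4384]
A−BK = [3.6507 0.7534; 2.2123 0.5616]
AᵀP(A−BK) = [6.8022 2.0736; 2.0736 0.7432]
P' = Q + AᵀP(A−BK) = [8.8022 4.0736; 4.0736 4.7432]
tr(P') = 13.5454


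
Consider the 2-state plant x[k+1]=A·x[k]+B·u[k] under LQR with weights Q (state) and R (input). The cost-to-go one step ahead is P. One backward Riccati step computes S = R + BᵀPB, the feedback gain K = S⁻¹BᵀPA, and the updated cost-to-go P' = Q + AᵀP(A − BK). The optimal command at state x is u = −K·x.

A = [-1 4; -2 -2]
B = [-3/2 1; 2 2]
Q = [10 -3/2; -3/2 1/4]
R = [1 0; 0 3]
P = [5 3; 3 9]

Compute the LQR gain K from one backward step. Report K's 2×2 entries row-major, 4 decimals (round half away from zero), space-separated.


BᵀP = [-1.5000 13.5000; 11.0000 21.0000]
S = R + BᵀPB = [1 0; 0 3] + [29.2500 25.5000; 25.5000 53.0000] = [30.2500 25.5000; 25.5000 56.0000]
BᵀPA = [-25.5000 -33.0000; -53.0000 2.0000]
K = S⁻¹·BᵀPA = [-0.0733 -1.8194; -0.9131 0.8642]
A−BK = [-0.1969 0.4067; -0.0273 -0.0896]
AᵀP(A−BK) = [2.7392 -2.5926; -2.5926 6.2314]
P' = Q + AᵀP(A−BK) = [12.7392 -4.0926; -4.0926 6.4814]
tr(P') = 19.2205

-0.0733 -1.8194 -0.9131 0.8642


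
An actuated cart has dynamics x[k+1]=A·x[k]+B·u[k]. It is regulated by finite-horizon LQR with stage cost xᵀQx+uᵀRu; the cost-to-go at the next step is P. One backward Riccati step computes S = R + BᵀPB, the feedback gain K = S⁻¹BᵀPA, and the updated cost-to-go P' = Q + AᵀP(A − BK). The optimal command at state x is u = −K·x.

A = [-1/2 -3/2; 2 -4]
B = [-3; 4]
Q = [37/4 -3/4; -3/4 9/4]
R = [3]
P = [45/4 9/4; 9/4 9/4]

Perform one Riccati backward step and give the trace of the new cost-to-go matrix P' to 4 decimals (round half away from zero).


BᵀP = [-24.7500 2.2500]
S = R + BᵀPB = [3] + [83.2500] = [86.2500]
BᵀPA = [16.8750 28.1250]
K = S⁻¹·BᵀPA = [0.1957 0.3261]
A−BK = [0.0870 -0.5217; 1.2174 -5.3043]
AᵀP(A−BK) = [4.0109 -17.3152; -17.3152 79.1413]
P' = Q + AᵀP(A−BK) = [13.2609 -18.0652; -18.0652 81.3913]
tr(P') = 94.6522

94.6522


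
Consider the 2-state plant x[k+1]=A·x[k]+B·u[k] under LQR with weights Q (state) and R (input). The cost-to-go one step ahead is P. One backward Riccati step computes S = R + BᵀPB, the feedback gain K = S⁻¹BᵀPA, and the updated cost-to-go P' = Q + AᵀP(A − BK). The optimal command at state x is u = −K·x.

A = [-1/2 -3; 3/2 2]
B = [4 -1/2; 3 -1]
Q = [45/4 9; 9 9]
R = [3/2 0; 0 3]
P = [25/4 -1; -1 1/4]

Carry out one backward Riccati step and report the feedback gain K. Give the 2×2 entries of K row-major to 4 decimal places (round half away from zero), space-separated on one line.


-0.2024 -0.9145 -0.0344 -0.0557

BᵀP = [22.0000 -3.2500; -2.1250 0.2500]
S = R + BᵀPB = [3/2 0; 0 3] + [78.2500 -7.7500; -7.7500 0.8125] = [79.7500 -7.7500; -7.7500 3.8125]
BᵀPA = [-15.8750 -72.5000; 1.4375 6.8750]
K = S⁻¹·BᵀPA = [-0.2024 -0.9145; -0.0344 -0.0557]
A−BK = [0.2924 0.6302; 2.0728 4.6878]
AᵀP(A−BK) = [0.4613 1.1873; 1.1873 3.3314]
P' = Q + AᵀP(A−BK) = [11.7113 10.1873; 10.1873 12.3314]
tr(P') = 24.0427


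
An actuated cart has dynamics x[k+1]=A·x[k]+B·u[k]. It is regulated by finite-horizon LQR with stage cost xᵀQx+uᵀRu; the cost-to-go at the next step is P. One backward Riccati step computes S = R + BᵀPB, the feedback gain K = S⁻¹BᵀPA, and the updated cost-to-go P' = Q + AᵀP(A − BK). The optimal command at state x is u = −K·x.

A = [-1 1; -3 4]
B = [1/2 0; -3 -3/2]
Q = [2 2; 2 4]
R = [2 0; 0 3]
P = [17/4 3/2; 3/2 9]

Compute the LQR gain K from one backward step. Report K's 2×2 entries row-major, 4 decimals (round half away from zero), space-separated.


0.6775 -0.9405 0.6913 -0.8265

BᵀP = [-2.3750 -26.2500; -2.2500 -13.5000]
S = R + BᵀPB = [2 0; 0 3] + [77.5625 39.3750; 39.3750 20.2500] = [79.5625 39.3750; 39.3750 23.2500]
BᵀPA = [81.1250 -107.3750; 42.7500 -56.2500]
K = S⁻¹·BᵀPA = [0.6775 -0.9405; 0.6913 -0.8265]
A−BK = [-1.3388 1.4703; 0.0695 -0.0614]
AᵀP(A−BK) = [9.7332 -11.1158; -11.1158 12.7689]
P' = Q + AᵀP(A−BK) = [11.7332 -9.1158; -9.1158 16.7689]
tr(P') = 28.5022


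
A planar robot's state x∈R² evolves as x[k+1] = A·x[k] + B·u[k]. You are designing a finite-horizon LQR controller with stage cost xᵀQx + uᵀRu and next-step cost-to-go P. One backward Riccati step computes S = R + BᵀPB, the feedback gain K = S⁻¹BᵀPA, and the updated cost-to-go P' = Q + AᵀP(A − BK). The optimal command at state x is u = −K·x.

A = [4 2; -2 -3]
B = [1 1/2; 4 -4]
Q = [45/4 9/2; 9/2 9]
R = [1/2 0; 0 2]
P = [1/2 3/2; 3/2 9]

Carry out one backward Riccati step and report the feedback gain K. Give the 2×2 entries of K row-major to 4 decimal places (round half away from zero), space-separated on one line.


BᵀP = [6.5000 37.5000; -5.7500 -35.2500]
S = R + BᵀPB = [1/2 0; 0 2] + [156.5000 -146.7500; -146.7500 138.1250] = [157.0000 -146.7500; -146.7500 140.1250]
BᵀPA = [-49.0000 -99.5000; 47.5000 94.2500]
K = S⁻¹·BᵀPA = [0.2252 -0.2397; 0.5748 0.4215]
A−BK = [3.4874 2.0290; -0.6015 -0.3549]
AᵀP(A−BK) = [3.7304 2.2296; 2.2296 1.4158]
P' = Q + AᵀP(A−BK) = [14.9804 6.7296; 6.7296 10.4158]
tr(P') = 25.3962

0.2252 -0.2397 0.5748 0.4215


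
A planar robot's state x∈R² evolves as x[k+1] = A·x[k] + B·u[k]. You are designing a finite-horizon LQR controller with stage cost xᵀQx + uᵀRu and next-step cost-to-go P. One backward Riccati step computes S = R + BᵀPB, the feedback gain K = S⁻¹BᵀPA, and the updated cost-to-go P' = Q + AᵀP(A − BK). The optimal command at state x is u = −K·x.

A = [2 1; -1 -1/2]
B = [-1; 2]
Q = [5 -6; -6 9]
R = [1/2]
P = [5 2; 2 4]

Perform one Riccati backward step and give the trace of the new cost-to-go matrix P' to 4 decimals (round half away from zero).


28.0741

BᵀP = [-1.0000 6.0000]
S = R + BᵀPB = [1/2] + [13.0000] = [13.5000]
BᵀPA = [-8.0000 -4.0000]
K = S⁻¹·BᵀPA = [-0.5926 -0.2963]
A−BK = [1.4074 0.7037; 0.1852 0.0926]
AᵀP(A−BK) = [11.2593 5.6296; 5.6296 2.8148]
P' = Q + AᵀP(A−BK) = [16.2593 -0.3704; -0.3704 11.8148]
tr(P') = 28.0741


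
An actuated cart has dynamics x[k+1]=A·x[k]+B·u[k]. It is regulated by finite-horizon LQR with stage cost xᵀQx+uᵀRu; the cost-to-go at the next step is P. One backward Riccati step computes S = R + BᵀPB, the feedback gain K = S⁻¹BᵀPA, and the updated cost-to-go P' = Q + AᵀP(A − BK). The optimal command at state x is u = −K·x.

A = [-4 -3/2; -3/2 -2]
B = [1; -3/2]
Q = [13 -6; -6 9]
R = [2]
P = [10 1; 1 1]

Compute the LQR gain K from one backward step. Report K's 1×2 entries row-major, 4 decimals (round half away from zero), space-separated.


-2.9556 -1.0444

BᵀP = [8.5000 -0.5000]
S = R + BᵀPB = [2] + [9.2500] = [11.2500]
BᵀPA = [-33.2500 -11.7500]
K = S⁻¹·BᵀPA = [-2.9556 -1.0444]
A−BK = [-1.0444 -0.4556; -5.9333 -3.5667]
AᵀP(A−BK) = [75.9778 38.5222; 38.5222 20.2278]
P' = Q + AᵀP(A−BK) = [88.9778 32.5222; 32.5222 29.2278]
tr(P') = 118.2056


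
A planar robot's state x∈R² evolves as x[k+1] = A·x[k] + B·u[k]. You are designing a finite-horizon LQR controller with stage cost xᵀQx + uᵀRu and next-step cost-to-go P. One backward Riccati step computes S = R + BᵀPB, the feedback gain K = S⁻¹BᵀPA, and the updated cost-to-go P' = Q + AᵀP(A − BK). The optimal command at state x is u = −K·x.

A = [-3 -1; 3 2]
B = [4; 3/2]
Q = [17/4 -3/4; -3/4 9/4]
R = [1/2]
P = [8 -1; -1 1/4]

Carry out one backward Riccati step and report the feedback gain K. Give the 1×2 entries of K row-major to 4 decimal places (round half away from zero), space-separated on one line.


-0.8745 -0.3225

BᵀP = [30.5000 -3.6250]
S = R + BᵀPB = [1/2] + [116.5625] = [117.0625]
BᵀPA = [-102.3750 -37.7500]
K = S⁻¹·BᵀPA = [-0.8745 -0.3225]
A−BK = [0.4981 0.2899; 4.3118 2.4837]
AᵀP(A−BK) = [2.7197 1.4864; 1.4864 0.8265]
P' = Q + AᵀP(A−BK) = [6.9697 0.7364; 0.7364 3.0765]
tr(P') = 10.0462


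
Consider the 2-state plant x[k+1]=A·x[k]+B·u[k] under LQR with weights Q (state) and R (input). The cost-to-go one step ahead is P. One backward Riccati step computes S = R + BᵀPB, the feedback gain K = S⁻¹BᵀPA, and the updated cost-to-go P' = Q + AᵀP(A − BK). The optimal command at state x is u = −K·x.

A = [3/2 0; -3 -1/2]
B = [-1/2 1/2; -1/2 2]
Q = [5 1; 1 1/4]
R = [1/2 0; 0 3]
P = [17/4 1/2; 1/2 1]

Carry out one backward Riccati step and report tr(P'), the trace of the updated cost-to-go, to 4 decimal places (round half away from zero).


BᵀP = [-2.3750 -0.7500; 3.1250 2.2500]
S = R + BᵀPB = [1/2 0; 0 3] + [1.5625 -2.6875; -2.6875 6.0625] = [2.0625 -2.6875; -2.6875 9.0625]
BᵀPA = [-1.3125 0.3750; -2.0625 -1.1250]
K = S⁻¹·BᵀPA = [-1.5204 0.0327; -0.6785 -0.1144]
A−BK = [1.0790 0.0736; -2.4033 -0.2548]
AᵀP(A−BK) = [10.6676 0.9319; 0.9319 0.1090]
P' = Q + AᵀP(A−BK) = [15.6676 1.9319; 1.9319 0.3590]
tr(P') = 16.0266

16.0266


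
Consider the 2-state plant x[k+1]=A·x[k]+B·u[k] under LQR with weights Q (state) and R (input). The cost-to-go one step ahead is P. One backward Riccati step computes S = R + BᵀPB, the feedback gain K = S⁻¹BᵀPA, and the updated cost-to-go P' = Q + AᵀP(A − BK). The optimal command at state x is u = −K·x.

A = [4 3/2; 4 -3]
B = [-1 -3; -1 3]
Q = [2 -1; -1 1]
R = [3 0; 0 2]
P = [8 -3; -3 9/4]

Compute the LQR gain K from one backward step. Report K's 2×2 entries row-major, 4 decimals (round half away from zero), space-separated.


-1.7112 0.2876 -0.2663 -0.6861

BᵀP = [-5.0000 0.7500; -33.0000 15.7500]
S = R + BᵀPB = [3 0; 0 2] + [4.2500 17.2500; 17.2500 146.2500] = [7.2500 17.2500; 17.2500 148.2500]
BᵀPA = [-17.0000 -9.7500; -69.0000 -96.7500]
K = S⁻¹·BᵀPA = [-1.7112 0.2876; -0.2663 -0.6861]
A−BK = [1.4899 -0.2707; 3.0878 -0.6542]
AᵀP(A−BK) = [20.5339 -3.4506; -3.4506 1.6761]
P' = Q + AᵀP(A−BK) = [22.5339 -4.4506; -4.4506 2.6761]
tr(P') = 25.2100


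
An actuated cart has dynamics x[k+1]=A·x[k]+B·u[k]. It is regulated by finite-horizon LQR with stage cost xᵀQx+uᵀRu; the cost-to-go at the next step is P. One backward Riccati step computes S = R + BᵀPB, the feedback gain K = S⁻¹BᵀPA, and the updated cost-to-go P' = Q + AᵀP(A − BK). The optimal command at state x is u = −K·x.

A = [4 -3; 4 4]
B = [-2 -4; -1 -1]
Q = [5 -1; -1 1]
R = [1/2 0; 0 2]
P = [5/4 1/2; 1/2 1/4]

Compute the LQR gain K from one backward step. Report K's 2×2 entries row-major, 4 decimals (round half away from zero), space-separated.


-1.2735 0.2018 -0.5381 0.1839

BᵀP = [-3.0000 -1.2500; -5.5000 -2.2500]
S = R + BᵀPB = [1/2 0; 0 2] + [7.2500 13.2500; 13.2500 24.2500] = [7.7500 13.2500; 13.2500 26.2500]
BᵀPA = [-17.0000 4.0000; -31.0000 7.5000]
K = S⁻¹·BᵀPA = [-1.2735 0.2018; -0.5381 0.1839]
A−BK = [-0.6996 -1.8610; 2.1883 4.3857]
AᵀP(A−BK) = [1.6682 0.1300; 0.1300 1.0639]
P' = Q + AᵀP(A−BK) = [6.6682 -0.8700; -0.8700 2.0639]
tr(P') = 8.7321


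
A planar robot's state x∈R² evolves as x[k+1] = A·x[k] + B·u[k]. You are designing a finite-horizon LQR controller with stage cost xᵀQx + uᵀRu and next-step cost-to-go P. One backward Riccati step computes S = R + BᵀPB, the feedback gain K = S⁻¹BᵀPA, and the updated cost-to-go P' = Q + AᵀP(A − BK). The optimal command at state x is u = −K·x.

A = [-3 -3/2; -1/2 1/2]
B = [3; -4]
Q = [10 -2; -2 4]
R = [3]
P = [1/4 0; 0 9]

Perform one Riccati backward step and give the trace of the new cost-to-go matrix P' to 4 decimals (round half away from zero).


17.1997

BᵀP = [0.7500 -36.0000]
S = R + BᵀPB = [3] + [146.2500] = [149.2500]
BᵀPA = [15.7500 -19.1250]
K = S⁻¹·BᵀPA = [0.1055 -0.1281]
A−BK = [-3.3166 -1.1156; -0.0779 -0.0126]
AᵀP(A−BK) = [2.8379 0.8932; 0.8932 0.3618]
P' = Q + AᵀP(A−BK) = [12.8379 -1.1068; -1.1068 4.3618]
tr(P') = 17.1997


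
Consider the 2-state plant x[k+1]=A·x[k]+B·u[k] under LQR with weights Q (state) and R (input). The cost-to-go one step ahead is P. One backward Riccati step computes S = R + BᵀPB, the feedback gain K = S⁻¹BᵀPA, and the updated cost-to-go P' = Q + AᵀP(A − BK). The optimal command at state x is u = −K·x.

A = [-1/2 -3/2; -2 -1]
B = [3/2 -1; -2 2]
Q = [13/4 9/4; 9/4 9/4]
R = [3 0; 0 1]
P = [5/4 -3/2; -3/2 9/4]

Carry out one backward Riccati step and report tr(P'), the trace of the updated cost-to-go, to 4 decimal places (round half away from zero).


BᵀP = [4.8750 -6.7500; -4.2500 6.0000]
S = R + BᵀPB = [3 0; 0 1] + [20.8125 -18.3750; -18.3750 16.2500] = [23.8125 -18.3750; -18.3750 17.2500]
BᵀPA = [11.0625 -0.5625; -9.8750 0.3750]
K = S⁻¹·BᵀPA = [0.1282 -0.0385; -0.4359 -0.0192]
A−BK = [-1.1282 -1.4615; -0.8718 -1.0385]
AᵀP(A−BK) = [0.5897 0.4231; 0.4231 0.5481]
P' = Q + AᵀP(A−BK) = [3.8397 2.6731; 2.6731 2.7981]
tr(P') = 6.6378

6.6378


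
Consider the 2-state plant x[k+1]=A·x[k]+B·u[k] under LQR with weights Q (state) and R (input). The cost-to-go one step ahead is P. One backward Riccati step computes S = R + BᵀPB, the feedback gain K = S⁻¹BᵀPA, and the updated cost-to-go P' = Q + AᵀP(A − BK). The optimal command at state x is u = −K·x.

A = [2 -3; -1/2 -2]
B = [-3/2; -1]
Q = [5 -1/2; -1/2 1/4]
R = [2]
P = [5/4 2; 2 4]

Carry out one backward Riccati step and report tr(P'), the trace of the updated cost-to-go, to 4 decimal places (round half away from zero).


12.9504

BᵀP = [-3.8750 -7.0000]
S = R + BᵀPB = [2] + [12.8125] = [14.8125]
BᵀPA = [-4.2500 25.6250]
K = S⁻¹·BᵀPA = [-0.2869 1.7300]
A−BK = [1.5696 -0.4051; -0.7869 -0.2700]
AᵀP(A−BK) = [0.7806 -1.1477; -1.1477 6.9198]
P' = Q + AᵀP(A−BK) = [5.7806 -1.6477; -1.6477 7.1698]
tr(P') = 12.9504


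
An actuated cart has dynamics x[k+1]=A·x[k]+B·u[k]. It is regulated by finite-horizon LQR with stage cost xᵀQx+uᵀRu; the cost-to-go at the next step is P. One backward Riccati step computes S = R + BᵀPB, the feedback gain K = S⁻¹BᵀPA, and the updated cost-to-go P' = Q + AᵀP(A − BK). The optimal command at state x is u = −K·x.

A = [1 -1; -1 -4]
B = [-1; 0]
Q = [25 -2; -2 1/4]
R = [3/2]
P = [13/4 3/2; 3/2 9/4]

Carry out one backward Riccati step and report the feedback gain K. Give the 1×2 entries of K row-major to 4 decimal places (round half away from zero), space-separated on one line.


-0.3684 1.9474

BᵀP = [-3.2500 -1.5000]
S = R + BᵀPB = [3/2] + [3.2500] = [4.7500]
BᵀPA = [-1.7500 9.2500]
K = S⁻¹·BᵀPA = [-0.3684 1.9474]
A−BK = [0.6316 0.9474; -1.0000 -4.0000]
AᵀP(A−BK) = [1.8553 4.6579; 4.6579 33.2368]
P' = Q + AᵀP(A−BK) = [26.8553 2.6579; 2.6579 33.4868]
tr(P') = 60.3421
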